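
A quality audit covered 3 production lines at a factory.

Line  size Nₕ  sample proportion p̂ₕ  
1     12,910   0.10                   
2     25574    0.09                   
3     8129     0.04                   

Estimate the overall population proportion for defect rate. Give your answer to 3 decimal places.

0.084

Wₕ = Nₕ/N with N = 46613: 0.2770, 0.5486, 0.1744.
p̂_st = 0.2770·0.10 + 0.5486·0.09 + 0.1744·0.04 ≈ 0.08405... → 0.084.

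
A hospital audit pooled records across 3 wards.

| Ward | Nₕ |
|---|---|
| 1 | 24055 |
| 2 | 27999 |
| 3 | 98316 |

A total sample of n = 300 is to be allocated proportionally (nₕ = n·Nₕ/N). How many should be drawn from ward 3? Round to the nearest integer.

196

N = 24055 + 27999 + 98316 = 150370.
n_3 = 300·98316/150370 = 196.148... → 196.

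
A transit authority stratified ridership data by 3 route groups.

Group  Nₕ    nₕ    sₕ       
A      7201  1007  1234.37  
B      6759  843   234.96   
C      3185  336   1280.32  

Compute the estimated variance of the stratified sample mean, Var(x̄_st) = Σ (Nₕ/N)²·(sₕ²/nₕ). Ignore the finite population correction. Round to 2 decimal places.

445.45

N = 17145. Term for each stratum: Wₕ²sₕ²/nₕ.
Var(x̄_st) = 266.91433 + 10.17771 + 168.36107 = 445.45311 → 445.45.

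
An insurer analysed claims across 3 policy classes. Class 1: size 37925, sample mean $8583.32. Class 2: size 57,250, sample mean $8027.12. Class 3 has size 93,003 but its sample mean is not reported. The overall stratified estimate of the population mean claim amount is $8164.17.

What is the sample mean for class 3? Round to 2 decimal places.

N = 37925 + 57250 + 93003 = 188178.
Overall total = μ·N = 8164.17·188178 = 1536317182.26.
Subtract the known strata: 37925·8583.32 + 57250·8027.12 = 785075031.
Remaining total for class 3: 1536317182.26 − 785075031 = 751242151.26.
Divide by its size: 751242151.26 / 93003 = 8077.6120... → 8077.61.

8077.61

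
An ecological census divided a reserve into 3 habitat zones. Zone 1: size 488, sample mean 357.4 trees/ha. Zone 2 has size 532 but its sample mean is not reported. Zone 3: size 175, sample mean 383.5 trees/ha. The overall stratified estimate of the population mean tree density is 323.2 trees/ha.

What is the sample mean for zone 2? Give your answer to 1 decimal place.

Σ Nₕx̄ₕ = N·μ, so 532·x̄_2 = 1195·323.2 − (488·357.4 + 175·383.5).
= 386224 − 241523.7 = 144700.3.
x̄_2 = 144700.3 / 532 = 271.993... → 272.0.

272.0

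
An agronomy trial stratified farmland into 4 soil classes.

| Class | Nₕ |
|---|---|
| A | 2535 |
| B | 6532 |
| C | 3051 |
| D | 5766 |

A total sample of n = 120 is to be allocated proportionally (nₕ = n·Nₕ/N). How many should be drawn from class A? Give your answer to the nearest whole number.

Share of class A = 2535/17884 = 0.14175.
Allocate 120 × 0.14175 = 17.010... → 17.

17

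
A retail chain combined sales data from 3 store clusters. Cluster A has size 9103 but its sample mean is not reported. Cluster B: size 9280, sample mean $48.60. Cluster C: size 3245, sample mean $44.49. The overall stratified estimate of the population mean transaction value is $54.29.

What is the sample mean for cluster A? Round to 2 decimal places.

63.58

Σ Nₕx̄ₕ = N·μ, so 9103·x̄_A = 21628·54.29 − (9280·48.60 + 3245·44.49).
= 1174184.12 − 595378.05 = 578806.07.
x̄_A = 578806.07 / 9103 = 63.5841... → 63.58.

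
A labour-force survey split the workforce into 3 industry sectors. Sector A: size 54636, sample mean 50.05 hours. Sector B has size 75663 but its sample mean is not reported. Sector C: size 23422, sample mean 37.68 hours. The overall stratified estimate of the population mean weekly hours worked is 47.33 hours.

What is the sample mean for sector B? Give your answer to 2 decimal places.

48.35

Σ Nₕx̄ₕ = N·μ, so 75663·x̄_B = 153721·47.33 − (54636·50.05 + 23422·37.68).
= 7275614.93 − 3617072.76 = 3658542.17.
x̄_B = 3658542.17 / 75663 = 48.3531... → 48.35.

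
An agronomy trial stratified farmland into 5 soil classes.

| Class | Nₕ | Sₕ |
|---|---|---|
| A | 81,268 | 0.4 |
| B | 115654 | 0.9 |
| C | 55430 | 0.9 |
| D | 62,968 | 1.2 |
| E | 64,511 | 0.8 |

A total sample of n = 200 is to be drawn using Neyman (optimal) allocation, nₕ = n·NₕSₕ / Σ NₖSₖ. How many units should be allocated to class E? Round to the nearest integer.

33

A: NₕSₕ = 81268·0.4 = 32507.2
B: NₕSₕ = 115654·0.9 = 104088.6
C: NₕSₕ = 55430·0.9 = 49887
D: NₕSₕ = 62968·1.2 = 75561.6
E: NₕSₕ = 64511·0.8 = 51608.8
Σ NₕSₕ = 313653.2.
n_E = 200·51608.8/313653.2 = 32.908... → 33.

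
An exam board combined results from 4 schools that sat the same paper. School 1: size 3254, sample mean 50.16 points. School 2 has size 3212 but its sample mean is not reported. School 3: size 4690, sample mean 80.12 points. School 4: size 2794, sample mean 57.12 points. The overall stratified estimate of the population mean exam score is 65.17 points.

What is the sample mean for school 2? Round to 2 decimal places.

N = 3254 + 3212 + 4690 + 2794 = 13950.
Overall total = μ·N = 65.17·13950 = 909121.5.
Subtract the known strata: 3254·50.16 + 4690·80.12 + 2794·57.12 = 698576.72.
Remaining total for school 2: 909121.5 − 698576.72 = 210544.78.
Divide by its size: 210544.78 / 3212 = 65.5494... → 65.55.

65.55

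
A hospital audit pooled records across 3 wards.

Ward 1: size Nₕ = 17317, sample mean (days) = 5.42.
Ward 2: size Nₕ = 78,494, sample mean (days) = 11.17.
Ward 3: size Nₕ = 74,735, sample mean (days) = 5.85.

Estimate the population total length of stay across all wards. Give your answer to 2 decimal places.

1: 17317·5.42 = 93858.14
2: 78494·11.17 = 876777.98
3: 74735·5.85 = 437199.75
τ̂ = Σ Nₕx̄ₕ = 1407835.87.

1407835.87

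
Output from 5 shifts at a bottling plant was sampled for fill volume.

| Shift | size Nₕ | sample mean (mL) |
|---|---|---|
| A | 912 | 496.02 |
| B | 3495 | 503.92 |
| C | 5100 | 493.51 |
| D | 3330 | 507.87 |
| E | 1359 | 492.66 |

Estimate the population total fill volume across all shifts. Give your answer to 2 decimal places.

Population total = Σ Nₕ·x̄ₕ (each stratum's size times its mean).
912·496.02 + 3495·503.92 + 5100·493.51 + 3330·507.87 + 1359·492.66 = 452370.24 + 1761200.4 + 2516901 + 1691207.1 + 669524.94 = 7091203.68.

7091203.68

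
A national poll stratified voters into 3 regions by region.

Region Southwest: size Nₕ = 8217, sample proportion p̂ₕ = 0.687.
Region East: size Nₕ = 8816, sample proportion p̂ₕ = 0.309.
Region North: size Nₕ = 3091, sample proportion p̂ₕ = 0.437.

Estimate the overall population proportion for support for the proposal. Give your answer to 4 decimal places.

N = 8217 + 8816 + 3091 = 20124.
Overall proportion = Σ (Nₕ/N)·p̂ₕ.
Σ Nₕp̂ₕ = 5645.079 + 2724.144 + 1350.767 = 9719.99.
9719.99 / 20124 = 0.483005... → 0.4830.

0.4830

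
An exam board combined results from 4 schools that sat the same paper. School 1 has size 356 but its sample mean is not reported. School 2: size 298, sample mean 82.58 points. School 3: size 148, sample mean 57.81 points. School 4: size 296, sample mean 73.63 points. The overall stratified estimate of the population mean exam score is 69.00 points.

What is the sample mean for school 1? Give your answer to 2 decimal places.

Σ Nₕx̄ₕ = N·μ, so 356·x̄_1 = 1098·69.00 − (298·82.58 + 148·57.81 + 296·73.63).
= 75762 − 54959.2 = 20802.8.
x̄_1 = 20802.8 / 356 = 58.4348... → 58.43.

58.43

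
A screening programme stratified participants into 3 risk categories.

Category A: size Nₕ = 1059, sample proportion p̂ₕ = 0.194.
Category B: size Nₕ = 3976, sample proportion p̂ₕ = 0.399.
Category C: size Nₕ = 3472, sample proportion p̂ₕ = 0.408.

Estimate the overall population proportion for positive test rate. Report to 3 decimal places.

Wₕ = Nₕ/N with N = 8507: 0.1245, 0.4674, 0.4081.
p̂_st = 0.1245·0.194 + 0.4674·0.399 + 0.4081·0.408 ≈ 0.37715... → 0.377.

0.377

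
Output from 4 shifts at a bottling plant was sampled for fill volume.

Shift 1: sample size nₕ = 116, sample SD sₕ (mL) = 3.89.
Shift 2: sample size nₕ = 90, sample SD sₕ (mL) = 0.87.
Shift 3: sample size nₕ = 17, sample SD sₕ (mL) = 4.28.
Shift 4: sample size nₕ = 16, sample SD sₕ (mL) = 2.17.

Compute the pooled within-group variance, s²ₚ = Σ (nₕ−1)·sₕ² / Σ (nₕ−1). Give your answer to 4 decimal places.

1: (116−1)·3.89² = 115·15.1321 = 1740.1915
2: (90−1)·0.87² = 89·0.7569 = 67.3641
3: (17−1)·4.28² = 16·18.3184 = 293.0944
4: (16−1)·2.17² = 15·4.7089 = 70.6335
Numerator = 2171.2835; denominator = Σ(nₕ−1) = 235.
s²ₚ = 2171.2835/235 = 9.239504... → 9.2395.

9.2395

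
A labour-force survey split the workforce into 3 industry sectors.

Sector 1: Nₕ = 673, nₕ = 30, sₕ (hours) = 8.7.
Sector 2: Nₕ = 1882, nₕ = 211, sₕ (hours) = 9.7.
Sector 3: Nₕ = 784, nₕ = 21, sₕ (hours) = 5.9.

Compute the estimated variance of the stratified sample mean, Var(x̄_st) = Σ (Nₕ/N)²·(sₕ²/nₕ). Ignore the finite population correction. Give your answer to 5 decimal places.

N = 3339; Wₕ = Nₕ/N.
sector 1: (673/3339)²·8.7²/30 = 0.10249780
sector 2: (1882/3339)²·9.7²/211 = 0.14166658
sector 3: (784/3339)²·5.9²/21 = 0.09138691
Sum = 0.33555130 → 0.33555.

0.33555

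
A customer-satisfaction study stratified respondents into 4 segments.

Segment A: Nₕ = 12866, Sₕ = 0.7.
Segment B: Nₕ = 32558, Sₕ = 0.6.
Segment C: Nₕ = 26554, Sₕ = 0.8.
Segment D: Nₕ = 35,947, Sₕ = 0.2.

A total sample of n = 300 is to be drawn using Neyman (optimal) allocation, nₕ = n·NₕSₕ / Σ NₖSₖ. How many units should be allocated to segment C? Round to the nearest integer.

Σ NₕSₕ = 12866·0.7 + 32558·0.6 + 26554·0.8 + 35947·0.2 = 56973.6.
Share for C: 21243.2/56973.6 = 0.37286.
n_C = 300 × 0.37286 = 111.858... → 112.

112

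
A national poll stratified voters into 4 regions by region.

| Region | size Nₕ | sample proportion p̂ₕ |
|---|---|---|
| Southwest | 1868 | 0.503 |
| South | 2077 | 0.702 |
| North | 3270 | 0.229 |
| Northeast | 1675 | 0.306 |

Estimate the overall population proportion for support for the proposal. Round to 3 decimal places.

N = 1868 + 2077 + 3270 + 1675 = 8890.
Overall proportion = Σ (Nₕ/N)·p̂ₕ.
Σ Nₕp̂ₕ = 939.604 + 1458.054 + 748.83 + 512.55 = 3659.038.
3659.038 / 8890 = 0.41159... → 0.412.

0.412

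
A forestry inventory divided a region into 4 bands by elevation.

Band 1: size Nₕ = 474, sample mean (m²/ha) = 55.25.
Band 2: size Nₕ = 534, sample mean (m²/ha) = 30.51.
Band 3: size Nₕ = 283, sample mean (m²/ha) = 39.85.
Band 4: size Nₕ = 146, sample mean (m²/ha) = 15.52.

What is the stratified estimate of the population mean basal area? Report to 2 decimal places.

38.99

x̄_st = (Σ Nₕx̄ₕ) / (Σ Nₕ) = (474·55.25 + 534·30.51 + 283·39.85 + 146·15.52) / 1437
= 56024.31 / 1437 = 38.9870... → 38.99.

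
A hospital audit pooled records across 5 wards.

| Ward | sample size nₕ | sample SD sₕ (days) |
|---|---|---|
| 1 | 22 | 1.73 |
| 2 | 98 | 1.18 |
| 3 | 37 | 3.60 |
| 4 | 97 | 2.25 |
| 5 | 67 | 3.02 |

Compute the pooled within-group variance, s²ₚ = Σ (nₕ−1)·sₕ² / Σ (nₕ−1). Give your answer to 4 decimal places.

Degrees of freedom: 21 + 97 + 36 + 96 + 66 = 316.
Σ(nₕ−1)sₕ² = 21·2.9929 + 97·1.3924 + 36·12.96 + 96·5.0625 + 66·9.1204 = 1752.4201.
s²ₚ = 1752.4201 / 316 = 5.545633... → 5.5456.

5.5456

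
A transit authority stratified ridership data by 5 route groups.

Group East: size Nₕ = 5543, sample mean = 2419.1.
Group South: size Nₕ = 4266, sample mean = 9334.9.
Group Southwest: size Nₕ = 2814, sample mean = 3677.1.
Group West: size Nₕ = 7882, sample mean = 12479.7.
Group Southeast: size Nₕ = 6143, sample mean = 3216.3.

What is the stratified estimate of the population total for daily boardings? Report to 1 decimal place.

181701840.4

East: 5543·2419.1 = 13409071.3
South: 4266·9334.9 = 39822683.4
Southwest: 2814·3677.1 = 10347359.4
West: 7882·12479.7 = 98364995.4
Southeast: 6143·3216.3 = 19757730.9
τ̂ = Σ Nₕx̄ₕ = 181701840.4.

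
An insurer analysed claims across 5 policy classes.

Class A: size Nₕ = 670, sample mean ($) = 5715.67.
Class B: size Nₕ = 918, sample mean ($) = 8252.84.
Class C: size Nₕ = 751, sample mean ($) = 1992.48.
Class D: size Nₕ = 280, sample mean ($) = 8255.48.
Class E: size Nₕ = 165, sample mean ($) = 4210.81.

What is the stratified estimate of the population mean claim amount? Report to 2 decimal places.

5714.18

N = 2784; weights Wₕ = Nₕ/N = (0.2407, 0.3297, 0.2698, 0.1006, 0.0593).
x̄_st = Σ Wₕ·x̄ₕ = 0.2407·5715.67 + 0.3297·8252.84 + 0.2698·1992.48 + 0.1006·8255.48 + 0.0593·4210.81 ≈ 5714.1798...
→ 5714.18.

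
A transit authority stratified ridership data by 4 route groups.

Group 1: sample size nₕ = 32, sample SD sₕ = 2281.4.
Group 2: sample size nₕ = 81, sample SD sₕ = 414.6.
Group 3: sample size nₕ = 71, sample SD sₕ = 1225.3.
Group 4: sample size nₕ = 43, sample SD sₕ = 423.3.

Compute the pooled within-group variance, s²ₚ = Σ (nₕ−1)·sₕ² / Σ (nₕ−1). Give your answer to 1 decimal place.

1290227.4

1: (32−1)·2281.4² = 31·5204785.96 = 161348364.76
2: (81−1)·414.6² = 80·171893.16 = 13751452.8
3: (71−1)·1225.3² = 70·1501360.09 = 105095206.3
4: (43−1)·423.3² = 42·179182.89 = 7525681.38
Numerator = 287720705.24; denominator = Σ(nₕ−1) = 223.
s²ₚ = 287720705.24/223 = 1290227.378... → 1290227.4.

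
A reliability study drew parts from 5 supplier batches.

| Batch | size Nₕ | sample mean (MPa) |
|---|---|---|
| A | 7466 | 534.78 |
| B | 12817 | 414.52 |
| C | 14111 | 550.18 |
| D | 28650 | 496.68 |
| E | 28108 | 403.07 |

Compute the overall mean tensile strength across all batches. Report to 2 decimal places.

467.66

N = 91152; weights Wₕ = Nₕ/N = (0.0819, 0.1406, 0.1548, 0.3143, 0.3084).
x̄_st = Σ Wₕ·x̄ₕ = 0.0819·534.78 + 0.1406·414.52 + 0.1548·550.18 + 0.3143·496.68 + 0.3084·403.07 ≈ 467.6643...
→ 467.66.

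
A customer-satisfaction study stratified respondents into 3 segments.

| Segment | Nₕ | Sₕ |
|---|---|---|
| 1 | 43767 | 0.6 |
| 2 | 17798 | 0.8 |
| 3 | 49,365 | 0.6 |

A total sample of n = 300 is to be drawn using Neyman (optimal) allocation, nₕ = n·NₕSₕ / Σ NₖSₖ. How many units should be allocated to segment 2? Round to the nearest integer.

61

1: NₕSₕ = 43767·0.6 = 26260.2
2: NₕSₕ = 17798·0.8 = 14238.4
3: NₕSₕ = 49365·0.6 = 29619
Σ NₕSₕ = 70117.6.
n_2 = 300·14238.4/70117.6 = 60.919... → 61.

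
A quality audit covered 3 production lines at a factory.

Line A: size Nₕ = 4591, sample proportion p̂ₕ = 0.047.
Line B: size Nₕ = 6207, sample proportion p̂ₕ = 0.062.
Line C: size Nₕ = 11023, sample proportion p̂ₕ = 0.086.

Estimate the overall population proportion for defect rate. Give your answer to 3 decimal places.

0.071

Wₕ = Nₕ/N with N = 21821: 0.2104, 0.2845, 0.5052.
p̂_st = 0.2104·0.047 + 0.2845·0.062 + 0.5052·0.086 ≈ 0.07097... → 0.071.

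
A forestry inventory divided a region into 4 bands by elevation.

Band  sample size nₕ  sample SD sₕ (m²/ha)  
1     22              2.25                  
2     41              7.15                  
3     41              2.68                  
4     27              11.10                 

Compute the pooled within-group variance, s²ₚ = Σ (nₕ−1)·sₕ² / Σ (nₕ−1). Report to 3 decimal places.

Degrees of freedom: 21 + 40 + 40 + 26 = 127.
Σ(nₕ−1)sₕ² = 21·5.0625 + 40·51.1225 + 40·7.1824 + 26·123.21 = 5641.9685.
s²ₚ = 5641.9685 / 127 = 44.42495... → 44.425.

44.425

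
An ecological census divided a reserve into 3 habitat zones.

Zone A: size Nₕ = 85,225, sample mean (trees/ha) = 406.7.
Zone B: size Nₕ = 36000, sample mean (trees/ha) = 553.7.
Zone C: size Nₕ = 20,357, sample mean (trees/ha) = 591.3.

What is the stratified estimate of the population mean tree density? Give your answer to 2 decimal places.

470.62

N = 141582; weights Wₕ = Nₕ/N = (0.6019, 0.2543, 0.1438).
x̄_st = Σ Wₕ·x̄ₕ = 0.6019·406.7 + 0.2543·553.7 + 0.1438·591.3 ≈ 470.6199...
→ 470.62.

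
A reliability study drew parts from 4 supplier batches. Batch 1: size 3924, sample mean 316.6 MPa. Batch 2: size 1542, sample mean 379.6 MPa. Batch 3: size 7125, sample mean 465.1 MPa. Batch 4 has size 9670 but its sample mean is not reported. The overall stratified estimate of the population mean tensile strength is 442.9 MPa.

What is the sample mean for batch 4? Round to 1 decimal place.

487.9

N = 3924 + 1542 + 7125 + 9670 = 22261.
Overall total = μ·N = 442.9·22261 = 9859396.9.
Subtract the known strata: 3924·316.6 + 1542·379.6 + 7125·465.1 = 5141519.1.
Remaining total for batch 4: 9859396.9 − 5141519.1 = 4717877.8.
Divide by its size: 4717877.8 / 9670 = 487.888... → 487.9.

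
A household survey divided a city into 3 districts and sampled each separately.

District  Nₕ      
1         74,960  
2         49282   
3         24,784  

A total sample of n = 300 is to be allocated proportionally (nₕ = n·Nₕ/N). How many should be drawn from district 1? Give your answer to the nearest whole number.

151

N = 74960 + 49282 + 24784 = 149026.
n_1 = 300·74960/149026 = 150.900... → 151.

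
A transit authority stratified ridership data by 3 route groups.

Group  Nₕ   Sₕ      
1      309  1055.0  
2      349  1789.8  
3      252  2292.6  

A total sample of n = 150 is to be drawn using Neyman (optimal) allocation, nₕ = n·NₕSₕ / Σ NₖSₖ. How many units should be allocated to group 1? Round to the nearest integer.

32

Σ NₕSₕ = 309·1055.0 + 349·1789.8 + 252·2292.6 = 1528370.4.
Share for 1: 325995/1528370.4 = 0.21330.
n_1 = 150 × 0.21330 = 31.994... → 32.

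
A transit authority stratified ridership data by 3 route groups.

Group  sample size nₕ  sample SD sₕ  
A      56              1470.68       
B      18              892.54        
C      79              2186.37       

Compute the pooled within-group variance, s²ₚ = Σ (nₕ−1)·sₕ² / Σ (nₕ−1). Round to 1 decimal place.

Degrees of freedom: 55 + 17 + 78 = 150.
Σ(nₕ−1)sₕ² = 55·2162899.6624 + 17·796627.6516 + 78·4780213.7769 = 505358826.1074.
s²ₚ = 505358826.1074 / 150 = 3369058.841... → 3369058.8.

3369058.8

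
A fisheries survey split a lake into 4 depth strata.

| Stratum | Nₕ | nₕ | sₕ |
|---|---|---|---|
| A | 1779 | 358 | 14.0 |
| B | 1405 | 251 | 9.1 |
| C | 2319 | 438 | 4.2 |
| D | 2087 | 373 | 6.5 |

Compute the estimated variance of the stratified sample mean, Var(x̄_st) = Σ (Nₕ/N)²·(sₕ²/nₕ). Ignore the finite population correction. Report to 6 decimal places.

0.053706

N = 7590; Wₕ = Nₕ/N.
stratum A: (1779/7590)²·14.0²/358 = 0.030077476
stratum B: (1405/7590)²·9.1²/251 = 0.011305198
stratum C: (2319/7590)²·4.2²/438 = 0.003759607
stratum D: (2087/7590)²·6.5²/373 = 0.008564051
Sum = 0.053706331 → 0.053706.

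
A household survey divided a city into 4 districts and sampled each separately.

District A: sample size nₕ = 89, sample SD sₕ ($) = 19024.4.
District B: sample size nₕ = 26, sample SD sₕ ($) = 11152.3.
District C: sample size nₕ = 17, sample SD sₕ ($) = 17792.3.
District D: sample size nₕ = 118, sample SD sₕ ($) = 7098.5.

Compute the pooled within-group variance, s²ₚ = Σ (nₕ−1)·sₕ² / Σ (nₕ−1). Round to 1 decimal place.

A: (89−1)·19024.4² = 88·361927795.36 = 31849645991.68
B: (26−1)·11152.3² = 25·124373795.29 = 3109344882.25
C: (17−1)·17792.3² = 16·316565939.29 = 5065055028.64
D: (118−1)·7098.5² = 117·50388702.25 = 5895478163.25
Numerator = 45919524065.82; denominator = Σ(nₕ−1) = 246.
s²ₚ = 45919524065.82/246 = 186664731.975... → 186664732.0.

186664732.0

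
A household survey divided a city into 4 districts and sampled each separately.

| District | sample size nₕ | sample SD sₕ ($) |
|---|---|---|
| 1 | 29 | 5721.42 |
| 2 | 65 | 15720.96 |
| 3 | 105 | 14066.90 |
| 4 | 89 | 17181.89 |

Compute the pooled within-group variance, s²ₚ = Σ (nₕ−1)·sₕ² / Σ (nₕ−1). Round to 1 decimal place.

1: (29−1)·5721.42² = 28·32734646.8164 = 916570110.8592
2: (65−1)·15720.96² = 64·247148583.3216 = 15817509332.5824
3: (105−1)·14066.90² = 104·197877675.61 = 20579278263.44
4: (89−1)·17181.89² = 88·295217343.9721 = 25979126269.5448
Numerator = 63292483976.4264; denominator = Σ(nₕ−1) = 284.
s²ₚ = 63292483976.4264/284 = 222860859.072... → 222860859.1.

222860859.1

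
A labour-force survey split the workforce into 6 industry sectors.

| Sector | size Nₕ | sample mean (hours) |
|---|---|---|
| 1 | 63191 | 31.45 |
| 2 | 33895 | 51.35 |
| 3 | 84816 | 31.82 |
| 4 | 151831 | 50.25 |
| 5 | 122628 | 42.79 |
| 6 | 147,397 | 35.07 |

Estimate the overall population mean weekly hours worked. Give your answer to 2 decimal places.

x̄_st = (Σ Nₕx̄ₕ) / (Σ Nₕ) = (63191·31.45 + 33895·51.35 + 84816·31.82 + 151831·50.25 + 122628·42.79 + 147397·35.07) / 603758
= 24472682.98 / 603758 = 40.5339... → 40.53.

40.53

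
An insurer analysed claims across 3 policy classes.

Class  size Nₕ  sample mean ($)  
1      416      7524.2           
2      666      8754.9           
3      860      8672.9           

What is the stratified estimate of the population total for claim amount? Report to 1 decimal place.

16419524.6

Population total = Σ Nₕ·x̄ₕ (each stratum's size times its mean).
416·7524.2 + 666·8754.9 + 860·8672.9 = 3130067.2 + 5830763.4 + 7458694 = 16419524.6.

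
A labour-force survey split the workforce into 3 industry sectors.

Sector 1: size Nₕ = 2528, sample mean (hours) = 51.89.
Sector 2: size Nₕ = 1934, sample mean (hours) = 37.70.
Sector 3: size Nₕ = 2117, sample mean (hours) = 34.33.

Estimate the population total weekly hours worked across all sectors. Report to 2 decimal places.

Population total = Σ Nₕ·x̄ₕ (each stratum's size times its mean).
2528·51.89 + 1934·37.70 + 2117·34.33 = 131177.92 + 72911.8 + 72676.61 = 276766.33.

276766.33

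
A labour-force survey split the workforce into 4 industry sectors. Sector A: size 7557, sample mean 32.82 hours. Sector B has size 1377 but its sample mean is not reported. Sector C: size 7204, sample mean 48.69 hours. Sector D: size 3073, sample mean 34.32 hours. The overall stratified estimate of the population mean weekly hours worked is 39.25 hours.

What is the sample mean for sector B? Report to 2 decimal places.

Σ Nₕx̄ₕ = N·μ, so 1377·x̄_B = 19211·39.25 − (7557·32.82 + 7204·48.69 + 3073·34.32).
= 754031.75 − 704248.86 = 49782.89.
x̄_B = 49782.89 / 1377 = 36.1532... → 36.15.

36.15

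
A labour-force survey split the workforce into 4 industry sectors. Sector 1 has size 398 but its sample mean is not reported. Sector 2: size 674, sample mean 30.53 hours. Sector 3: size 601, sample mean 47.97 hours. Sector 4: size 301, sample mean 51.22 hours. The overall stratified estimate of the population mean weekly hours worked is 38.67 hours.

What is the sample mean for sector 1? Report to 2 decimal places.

28.92

Σ Nₕx̄ₕ = N·μ, so 398·x̄_1 = 1974·38.67 − (674·30.53 + 601·47.97 + 301·51.22).
= 76334.58 − 64824.41 = 11510.17.
x̄_1 = 11510.17 / 398 = 28.9200... → 28.92.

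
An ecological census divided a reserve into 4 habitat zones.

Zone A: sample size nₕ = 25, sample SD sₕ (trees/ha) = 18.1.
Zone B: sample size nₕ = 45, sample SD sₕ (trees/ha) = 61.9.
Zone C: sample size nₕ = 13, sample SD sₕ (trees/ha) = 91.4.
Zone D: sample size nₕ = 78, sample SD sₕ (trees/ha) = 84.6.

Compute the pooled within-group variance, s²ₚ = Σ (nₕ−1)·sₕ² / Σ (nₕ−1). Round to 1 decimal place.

5272.6

Degrees of freedom: 24 + 44 + 12 + 77 = 157.
Σ(nₕ−1)sₕ² = 24·327.61 + 44·3831.61 + 12·8353.96 + 77·7157.16 = 827802.32.
s²ₚ = 827802.32 / 157 = 5272.626... → 5272.6.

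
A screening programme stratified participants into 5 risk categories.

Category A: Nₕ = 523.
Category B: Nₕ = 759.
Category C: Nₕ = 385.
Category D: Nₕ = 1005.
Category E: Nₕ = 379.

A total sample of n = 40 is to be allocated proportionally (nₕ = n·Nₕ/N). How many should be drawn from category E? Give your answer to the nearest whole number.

5

Share of category E = 379/3051 = 0.12422.
Allocate 40 × 0.12422 = 4.969... → 5.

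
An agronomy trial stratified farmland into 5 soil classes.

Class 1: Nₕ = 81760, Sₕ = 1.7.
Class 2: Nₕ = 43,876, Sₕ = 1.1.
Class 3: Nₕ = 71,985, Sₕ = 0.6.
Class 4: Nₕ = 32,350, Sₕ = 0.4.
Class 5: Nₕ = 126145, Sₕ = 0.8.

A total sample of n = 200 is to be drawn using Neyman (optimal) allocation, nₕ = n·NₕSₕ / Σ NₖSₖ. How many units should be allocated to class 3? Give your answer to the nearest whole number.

25

1: NₕSₕ = 81760·1.7 = 138992
2: NₕSₕ = 43876·1.1 = 48263.6
3: NₕSₕ = 71985·0.6 = 43191
4: NₕSₕ = 32350·0.4 = 12940
5: NₕSₕ = 126145·0.8 = 100916
Σ NₕSₕ = 344302.6.
n_3 = 200·43191/344302.6 = 25.089... → 25.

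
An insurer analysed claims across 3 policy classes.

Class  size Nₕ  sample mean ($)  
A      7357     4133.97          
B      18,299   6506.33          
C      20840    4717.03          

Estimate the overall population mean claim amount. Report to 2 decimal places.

N = 46496; weights Wₕ = Nₕ/N = (0.1582, 0.3936, 0.4482).
x̄_st = Σ Wₕ·x̄ₕ = 0.1582·4133.97 + 0.3936·6506.33 + 0.4482·4717.03 ≈ 5328.9714...
→ 5328.97.

5328.97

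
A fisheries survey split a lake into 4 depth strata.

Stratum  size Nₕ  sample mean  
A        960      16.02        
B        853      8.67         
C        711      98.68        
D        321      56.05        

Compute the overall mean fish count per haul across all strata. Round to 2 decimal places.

38.99

x̄_st = (Σ Nₕx̄ₕ) / (Σ Nₕ) = (960·16.02 + 853·8.67 + 711·98.68 + 321·56.05) / 2845
= 110928.24 / 2845 = 38.9906... → 38.99.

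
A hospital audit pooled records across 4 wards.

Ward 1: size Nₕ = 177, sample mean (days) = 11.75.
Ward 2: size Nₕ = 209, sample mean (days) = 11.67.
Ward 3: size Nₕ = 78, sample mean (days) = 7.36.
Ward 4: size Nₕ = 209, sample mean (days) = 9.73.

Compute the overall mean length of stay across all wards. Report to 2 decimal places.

10.59

N = 673; weights Wₕ = Nₕ/N = (0.2630, 0.3105, 0.1159, 0.3105).
x̄_st = Σ Wₕ·x̄ₕ = 0.2630·11.75 + 0.3105·11.67 + 0.1159·7.36 + 0.3105·9.73 ≈ 10.5890...
→ 10.59.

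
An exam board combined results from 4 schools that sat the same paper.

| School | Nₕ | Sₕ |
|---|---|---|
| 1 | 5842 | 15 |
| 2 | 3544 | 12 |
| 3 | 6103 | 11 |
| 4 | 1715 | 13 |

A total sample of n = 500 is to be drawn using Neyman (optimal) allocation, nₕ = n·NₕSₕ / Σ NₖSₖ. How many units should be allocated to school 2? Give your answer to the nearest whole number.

1: NₕSₕ = 5842·15 = 87630
2: NₕSₕ = 3544·12 = 42528
3: NₕSₕ = 6103·11 = 67133
4: NₕSₕ = 1715·13 = 22295
Σ NₕSₕ = 219586.
n_2 = 500·42528/219586 = 96.837... → 97.

97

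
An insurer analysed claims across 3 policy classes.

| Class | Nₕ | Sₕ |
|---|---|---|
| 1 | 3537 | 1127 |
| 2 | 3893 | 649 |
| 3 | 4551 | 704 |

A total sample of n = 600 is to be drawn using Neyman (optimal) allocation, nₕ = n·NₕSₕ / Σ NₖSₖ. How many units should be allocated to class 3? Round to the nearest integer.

198

1: NₕSₕ = 3537·1127 = 3986199
2: NₕSₕ = 3893·649 = 2526557
3: NₕSₕ = 4551·704 = 3203904
Σ NₕSₕ = 9716660.
n_3 = 600·3203904/9716660 = 197.840... → 198.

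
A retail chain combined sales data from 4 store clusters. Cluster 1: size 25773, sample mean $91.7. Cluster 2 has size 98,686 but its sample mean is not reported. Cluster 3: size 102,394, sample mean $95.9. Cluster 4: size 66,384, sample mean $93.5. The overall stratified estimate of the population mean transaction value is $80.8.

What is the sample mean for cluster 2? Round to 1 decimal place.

53.7

Σ Nₕx̄ₕ = N·μ, so 98686·x̄_2 = 293237·80.8 − (25773·91.7 + 102394·95.9 + 66384·93.5).
= 23693549.6 − 18389872.7 = 5303676.9.
x̄_2 = 5303676.9 / 98686 = 53.743... → 53.7.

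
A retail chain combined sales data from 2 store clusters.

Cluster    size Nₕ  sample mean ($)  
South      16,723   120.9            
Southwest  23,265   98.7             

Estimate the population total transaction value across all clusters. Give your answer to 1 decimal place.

4318066.2

Estimate total by summing Nₕ·x̄ₕ over strata.
16723·120.9 + 23265·98.7 = 2021810.7 + 2296255.5 = 4318066.2.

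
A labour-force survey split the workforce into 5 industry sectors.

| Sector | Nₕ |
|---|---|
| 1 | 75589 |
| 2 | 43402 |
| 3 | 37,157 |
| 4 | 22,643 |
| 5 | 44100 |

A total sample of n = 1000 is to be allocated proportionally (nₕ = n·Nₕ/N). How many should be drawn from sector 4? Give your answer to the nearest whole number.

N = 75589 + 43402 + 37157 + 22643 + 44100 = 222891.
n_4 = 1000·22643/222891 = 101.588... → 102.

102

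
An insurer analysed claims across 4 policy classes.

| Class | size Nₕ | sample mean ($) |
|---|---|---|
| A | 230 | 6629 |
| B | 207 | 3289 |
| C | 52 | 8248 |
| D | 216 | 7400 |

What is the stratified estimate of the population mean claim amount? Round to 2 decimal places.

6003.96

N = 705; weights Wₕ = Nₕ/N = (0.3262, 0.2936, 0.0738, 0.3064).
x̄_st = Σ Wₕ·x̄ₕ = 0.3262·6629 + 0.2936·3289 + 0.0738·8248 + 0.3064·7400 ≈ 6003.9560...
→ 6003.96.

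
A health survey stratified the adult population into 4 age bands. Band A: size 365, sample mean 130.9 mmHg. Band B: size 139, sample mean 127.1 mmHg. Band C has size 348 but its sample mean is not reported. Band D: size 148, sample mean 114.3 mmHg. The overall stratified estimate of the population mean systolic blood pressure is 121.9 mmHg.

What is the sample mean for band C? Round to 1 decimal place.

N = 365 + 139 + 348 + 148 = 1000.
Overall total = μ·N = 121.9·1000 = 121900.
Subtract the known strata: 365·130.9 + 139·127.1 + 148·114.3 = 82361.8.
Remaining total for band C: 121900 − 82361.8 = 39538.2.
Divide by its size: 39538.2 / 348 = 113.616... → 113.6.

113.6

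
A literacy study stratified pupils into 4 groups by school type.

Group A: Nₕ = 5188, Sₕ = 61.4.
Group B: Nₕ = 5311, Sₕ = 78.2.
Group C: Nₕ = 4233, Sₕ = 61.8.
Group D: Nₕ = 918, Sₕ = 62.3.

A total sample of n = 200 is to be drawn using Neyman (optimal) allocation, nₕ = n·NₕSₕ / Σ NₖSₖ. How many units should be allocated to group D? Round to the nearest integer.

11

A: NₕSₕ = 5188·61.4 = 318543.2
B: NₕSₕ = 5311·78.2 = 415320.2
C: NₕSₕ = 4233·61.8 = 261599.4
D: NₕSₕ = 918·62.3 = 57191.4
Σ NₕSₕ = 1052654.2.
n_D = 200·57191.4/1052654.2 = 10.866... → 11.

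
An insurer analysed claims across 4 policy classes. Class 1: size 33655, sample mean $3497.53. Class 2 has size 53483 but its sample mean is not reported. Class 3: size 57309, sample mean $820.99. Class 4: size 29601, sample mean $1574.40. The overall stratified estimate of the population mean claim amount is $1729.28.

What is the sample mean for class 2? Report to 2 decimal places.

1675.57

N = 33655 + 53483 + 57309 + 29601 = 174048.
Overall total = μ·N = 1729.28·174048 = 300977725.44.
Subtract the known strata: 33655·3497.53 + 57309·820.99 + 29601·1574.40 = 211363302.46.
Remaining total for class 2: 300977725.44 − 211363302.46 = 89614422.98.
Divide by its size: 89614422.98 / 53483 = 1675.5684... → 1675.57.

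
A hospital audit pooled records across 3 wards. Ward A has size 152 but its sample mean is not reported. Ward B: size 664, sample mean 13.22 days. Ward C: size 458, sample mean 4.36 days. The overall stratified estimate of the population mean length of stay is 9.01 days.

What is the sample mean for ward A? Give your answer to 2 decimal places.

Σ Nₕx̄ₕ = N·μ, so 152·x̄_A = 1274·9.01 − (664·13.22 + 458·4.36).
= 11478.74 − 10774.96 = 703.78.
x̄_A = 703.78 / 152 = 4.6301... → 4.63.

4.63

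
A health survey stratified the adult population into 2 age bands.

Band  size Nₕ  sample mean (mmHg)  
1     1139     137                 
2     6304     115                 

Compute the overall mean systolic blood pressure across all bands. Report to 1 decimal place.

118.4

N = 1139 + 6304 = 7443.
Weight each subgroup mean by Nₕ/N and sum.
Σ Nₕx̄ₕ = 1139·137 + 6304·115 = 156043 + 724960 = 881003.
Divide by N: 881003 / 7443 = 118.367... → 118.4.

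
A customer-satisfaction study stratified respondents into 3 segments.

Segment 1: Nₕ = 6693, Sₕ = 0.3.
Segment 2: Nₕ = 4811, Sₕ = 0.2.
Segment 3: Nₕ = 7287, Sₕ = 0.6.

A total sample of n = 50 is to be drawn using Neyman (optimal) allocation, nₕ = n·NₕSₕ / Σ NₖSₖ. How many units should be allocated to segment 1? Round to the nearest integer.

14

1: NₕSₕ = 6693·0.3 = 2007.9
2: NₕSₕ = 4811·0.2 = 962.2
3: NₕSₕ = 7287·0.6 = 4372.2
Σ NₕSₕ = 7342.3.
n_1 = 50·2007.9/7342.3 = 13.674... → 14.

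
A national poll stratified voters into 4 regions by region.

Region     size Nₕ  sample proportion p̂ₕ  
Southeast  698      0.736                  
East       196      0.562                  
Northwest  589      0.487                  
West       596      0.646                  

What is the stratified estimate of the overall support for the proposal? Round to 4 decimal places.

0.6233

Wₕ = Nₕ/N with N = 2079: 0.3357, 0.0943, 0.2833, 0.2867.
p̂_st = 0.3357·0.736 + 0.0943·0.562 + 0.2833·0.487 + 0.2867·0.646 ≈ 0.623251... → 0.6233.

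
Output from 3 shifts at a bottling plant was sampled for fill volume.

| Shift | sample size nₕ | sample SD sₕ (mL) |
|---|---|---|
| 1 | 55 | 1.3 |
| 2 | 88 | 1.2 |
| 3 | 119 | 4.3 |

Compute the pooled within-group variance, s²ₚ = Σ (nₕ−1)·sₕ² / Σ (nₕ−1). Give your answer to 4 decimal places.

1: (55−1)·1.3² = 54·1.69 = 91.26
2: (88−1)·1.2² = 87·1.44 = 125.28
3: (119−1)·4.3² = 118·18.49 = 2181.82
Numerator = 2398.36; denominator = Σ(nₕ−1) = 259.
s²ₚ = 2398.36/259 = 9.260077... → 9.2601.

9.2601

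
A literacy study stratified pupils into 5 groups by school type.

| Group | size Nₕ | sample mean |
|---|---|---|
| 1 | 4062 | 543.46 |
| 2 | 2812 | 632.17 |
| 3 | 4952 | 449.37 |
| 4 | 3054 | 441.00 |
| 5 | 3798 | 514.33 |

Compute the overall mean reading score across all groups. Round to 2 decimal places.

N = 4062 + 2812 + 4952 + 3054 + 3798 = 18678.
Weight each subgroup mean by Nₕ/N and sum.
Σ Nₕx̄ₕ = 4062·543.46 + 2812·632.17 + 4952·449.37 + 3054·441.00 + 3798·514.33 = 2207534.52 + 1777662.04 + 2225280.24 + 1346814 + 1953425.34 = 9510716.14.
Divide by N: 9510716.14 / 18678 = 509.1935... → 509.19.

509.19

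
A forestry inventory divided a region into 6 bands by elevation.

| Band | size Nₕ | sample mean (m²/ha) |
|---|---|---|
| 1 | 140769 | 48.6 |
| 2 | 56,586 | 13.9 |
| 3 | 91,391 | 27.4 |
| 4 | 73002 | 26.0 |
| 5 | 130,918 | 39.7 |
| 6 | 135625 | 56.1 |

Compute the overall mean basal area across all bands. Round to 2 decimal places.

N = 628291; weights Wₕ = Nₕ/N = (0.2241, 0.0901, 0.1455, 0.1162, 0.2084, 0.2159).
x̄_st = Σ Wₕ·x̄ₕ = 0.2241·48.6 + 0.0901·13.9 + 0.1455·27.4 + 0.1162·26.0 + 0.2084·39.7 + 0.2159·56.1 ≈ 39.5296...
→ 39.53.

39.53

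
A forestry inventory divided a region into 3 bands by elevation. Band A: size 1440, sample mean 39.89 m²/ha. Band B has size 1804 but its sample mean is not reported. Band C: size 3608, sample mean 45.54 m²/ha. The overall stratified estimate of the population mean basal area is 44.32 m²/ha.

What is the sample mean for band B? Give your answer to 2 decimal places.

Σ Nₕx̄ₕ = N·μ, so 1804·x̄_B = 6852·44.32 − (1440·39.89 + 3608·45.54).
= 303680.64 − 221749.92 = 81930.72.
x̄_B = 81930.72 / 1804 = 45.4161... → 45.42.

45.42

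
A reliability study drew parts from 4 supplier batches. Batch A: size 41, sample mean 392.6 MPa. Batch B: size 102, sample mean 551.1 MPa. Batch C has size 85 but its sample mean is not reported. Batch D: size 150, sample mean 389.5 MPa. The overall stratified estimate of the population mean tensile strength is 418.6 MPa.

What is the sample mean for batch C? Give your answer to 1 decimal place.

Σ Nₕx̄ₕ = N·μ, so 85·x̄_C = 378·418.6 − (41·392.6 + 102·551.1 + 150·389.5).
= 158230.8 − 130733.8 = 27497.
x̄_C = 27497 / 85 = 323.494... → 323.5.

323.5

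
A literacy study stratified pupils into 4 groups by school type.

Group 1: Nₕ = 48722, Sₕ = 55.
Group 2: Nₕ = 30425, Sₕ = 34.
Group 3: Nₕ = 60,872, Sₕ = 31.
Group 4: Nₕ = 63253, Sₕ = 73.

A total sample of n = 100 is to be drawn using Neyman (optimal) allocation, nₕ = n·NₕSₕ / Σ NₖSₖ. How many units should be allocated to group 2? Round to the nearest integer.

10

1: NₕSₕ = 48722·55 = 2679710
2: NₕSₕ = 30425·34 = 1034450
3: NₕSₕ = 60872·31 = 1887032
4: NₕSₕ = 63253·73 = 4617469
Σ NₕSₕ = 10218661.
n_2 = 100·1034450/10218661 = 10.123... → 10.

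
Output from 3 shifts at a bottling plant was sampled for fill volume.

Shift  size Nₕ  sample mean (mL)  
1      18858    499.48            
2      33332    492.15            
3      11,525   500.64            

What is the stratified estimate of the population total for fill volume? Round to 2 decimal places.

31593413.64

1: 18858·499.48 = 9419193.84
2: 33332·492.15 = 16404343.8
3: 11525·500.64 = 5769876
τ̂ = Σ Nₕx̄ₕ = 31593413.64.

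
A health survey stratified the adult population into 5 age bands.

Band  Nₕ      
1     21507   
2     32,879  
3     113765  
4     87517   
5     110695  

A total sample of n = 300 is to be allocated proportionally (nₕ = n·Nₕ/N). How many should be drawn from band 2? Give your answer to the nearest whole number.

27

N = 21507 + 32879 + 113765 + 87517 + 110695 = 366363.
n_2 = 300·32879/366363 = 26.923... → 27.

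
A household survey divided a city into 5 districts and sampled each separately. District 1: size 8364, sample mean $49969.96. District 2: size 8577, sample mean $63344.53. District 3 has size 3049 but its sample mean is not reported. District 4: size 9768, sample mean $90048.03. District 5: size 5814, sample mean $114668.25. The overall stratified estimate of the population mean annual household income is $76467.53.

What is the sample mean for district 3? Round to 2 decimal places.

69720.51

Σ Nₕx̄ₕ = N·μ, so 3049·x̄_3 = 35572·76467.53 − (8364·49969.96 + 8577·63344.53 + 9768·90048.03 + 5814·114668.25).
= 2720102977.16 − 2507525141.79 = 212577835.37.
x̄_3 = 212577835.37 / 3049 = 69720.5101... → 69720.51.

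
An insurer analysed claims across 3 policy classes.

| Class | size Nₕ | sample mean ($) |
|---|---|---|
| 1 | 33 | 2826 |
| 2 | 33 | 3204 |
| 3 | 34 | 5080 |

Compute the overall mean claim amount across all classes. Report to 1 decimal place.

N = 100; weights Wₕ = Nₕ/N = (0.3300, 0.3300, 0.3400).
x̄_st = Σ Wₕ·x̄ₕ = 0.3300·2826 + 0.3300·3204 + 0.3400·5080 ≈ 3717.1
→ 3717.1.

3717.1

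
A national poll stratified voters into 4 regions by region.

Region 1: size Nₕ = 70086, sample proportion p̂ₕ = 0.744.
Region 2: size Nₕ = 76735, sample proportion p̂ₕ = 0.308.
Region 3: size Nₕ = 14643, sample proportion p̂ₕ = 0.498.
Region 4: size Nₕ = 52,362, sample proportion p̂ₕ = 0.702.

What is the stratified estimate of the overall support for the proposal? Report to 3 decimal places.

0.560

Wₕ = Nₕ/N with N = 213826: 0.3278, 0.3589, 0.0685, 0.2449.
p̂_st = 0.3278·0.744 + 0.3589·0.308 + 0.0685·0.498 + 0.2449·0.702 ≈ 0.56040... → 0.560.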